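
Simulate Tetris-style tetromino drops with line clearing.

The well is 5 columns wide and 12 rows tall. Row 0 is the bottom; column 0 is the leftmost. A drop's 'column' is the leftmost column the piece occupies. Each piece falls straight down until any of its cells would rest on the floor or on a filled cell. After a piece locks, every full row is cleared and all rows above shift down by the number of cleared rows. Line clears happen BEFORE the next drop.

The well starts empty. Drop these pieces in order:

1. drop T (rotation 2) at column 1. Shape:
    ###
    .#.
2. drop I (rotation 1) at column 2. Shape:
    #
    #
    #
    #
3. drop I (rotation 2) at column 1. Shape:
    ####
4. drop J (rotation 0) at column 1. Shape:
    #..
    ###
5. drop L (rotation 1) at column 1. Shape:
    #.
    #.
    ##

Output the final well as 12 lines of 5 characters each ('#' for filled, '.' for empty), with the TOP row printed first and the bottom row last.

Drop 1: T rot2 at col 1 lands with bottom-row=0; cleared 0 line(s) (total 0); column heights now [0 2 2 2 0], max=2
Drop 2: I rot1 at col 2 lands with bottom-row=2; cleared 0 line(s) (total 0); column heights now [0 2 6 2 0], max=6
Drop 3: I rot2 at col 1 lands with bottom-row=6; cleared 0 line(s) (total 0); column heights now [0 7 7 7 7], max=7
Drop 4: J rot0 at col 1 lands with bottom-row=7; cleared 0 line(s) (total 0); column heights now [0 9 8 8 7], max=9
Drop 5: L rot1 at col 1 lands with bottom-row=9; cleared 0 line(s) (total 0); column heights now [0 12 10 8 7], max=12

Answer: .#...
.#...
.##..
.#...
.###.
.####
..#..
..#..
..#..
..#..
.###.
..#..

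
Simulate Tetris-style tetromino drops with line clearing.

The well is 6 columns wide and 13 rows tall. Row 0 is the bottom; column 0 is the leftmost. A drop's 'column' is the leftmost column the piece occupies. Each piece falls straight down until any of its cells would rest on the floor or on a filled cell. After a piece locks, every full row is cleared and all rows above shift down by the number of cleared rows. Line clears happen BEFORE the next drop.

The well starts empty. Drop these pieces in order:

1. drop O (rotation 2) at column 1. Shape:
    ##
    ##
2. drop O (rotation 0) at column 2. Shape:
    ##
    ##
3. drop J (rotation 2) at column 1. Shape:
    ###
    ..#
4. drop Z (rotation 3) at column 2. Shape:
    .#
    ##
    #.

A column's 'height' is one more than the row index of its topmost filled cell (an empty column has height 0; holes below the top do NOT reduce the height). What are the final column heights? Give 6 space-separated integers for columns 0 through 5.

Drop 1: O rot2 at col 1 lands with bottom-row=0; cleared 0 line(s) (total 0); column heights now [0 2 2 0 0 0], max=2
Drop 2: O rot0 at col 2 lands with bottom-row=2; cleared 0 line(s) (total 0); column heights now [0 2 4 4 0 0], max=4
Drop 3: J rot2 at col 1 lands with bottom-row=4; cleared 0 line(s) (total 0); column heights now [0 6 6 6 0 0], max=6
Drop 4: Z rot3 at col 2 lands with bottom-row=6; cleared 0 line(s) (total 0); column heights now [0 6 8 9 0 0], max=9

Answer: 0 6 8 9 0 0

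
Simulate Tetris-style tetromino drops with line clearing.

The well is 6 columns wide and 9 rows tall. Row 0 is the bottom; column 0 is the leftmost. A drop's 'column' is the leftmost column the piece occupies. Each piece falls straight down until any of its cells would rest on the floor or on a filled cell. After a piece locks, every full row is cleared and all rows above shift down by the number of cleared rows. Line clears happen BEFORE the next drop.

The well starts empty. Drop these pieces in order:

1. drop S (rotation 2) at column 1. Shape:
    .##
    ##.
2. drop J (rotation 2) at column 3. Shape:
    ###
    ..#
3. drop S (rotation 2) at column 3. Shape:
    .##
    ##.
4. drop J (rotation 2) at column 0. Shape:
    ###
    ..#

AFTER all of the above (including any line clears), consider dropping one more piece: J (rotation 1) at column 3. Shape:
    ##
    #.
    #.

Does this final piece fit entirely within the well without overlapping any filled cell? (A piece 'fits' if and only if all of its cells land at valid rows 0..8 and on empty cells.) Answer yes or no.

Answer: yes

Derivation:
Drop 1: S rot2 at col 1 lands with bottom-row=0; cleared 0 line(s) (total 0); column heights now [0 1 2 2 0 0], max=2
Drop 2: J rot2 at col 3 lands with bottom-row=1; cleared 0 line(s) (total 0); column heights now [0 1 2 3 3 3], max=3
Drop 3: S rot2 at col 3 lands with bottom-row=3; cleared 0 line(s) (total 0); column heights now [0 1 2 4 5 5], max=5
Drop 4: J rot2 at col 0 lands with bottom-row=2; cleared 0 line(s) (total 0); column heights now [4 4 4 4 5 5], max=5
Test piece J rot1 at col 3 (width 2): heights before test = [4 4 4 4 5 5]; fits = True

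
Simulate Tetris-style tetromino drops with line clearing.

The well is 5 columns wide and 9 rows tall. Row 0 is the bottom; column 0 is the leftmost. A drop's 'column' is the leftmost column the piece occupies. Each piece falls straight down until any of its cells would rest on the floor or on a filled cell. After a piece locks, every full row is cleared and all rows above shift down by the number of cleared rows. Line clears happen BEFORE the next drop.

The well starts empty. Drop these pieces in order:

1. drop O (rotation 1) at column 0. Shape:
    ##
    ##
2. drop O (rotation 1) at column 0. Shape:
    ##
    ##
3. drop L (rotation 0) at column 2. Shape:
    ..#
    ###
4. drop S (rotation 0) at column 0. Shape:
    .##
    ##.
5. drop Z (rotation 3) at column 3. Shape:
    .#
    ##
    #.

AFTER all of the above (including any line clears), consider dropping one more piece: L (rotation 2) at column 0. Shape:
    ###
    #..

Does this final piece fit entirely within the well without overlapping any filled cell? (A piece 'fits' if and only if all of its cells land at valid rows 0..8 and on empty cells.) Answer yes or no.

Answer: yes

Derivation:
Drop 1: O rot1 at col 0 lands with bottom-row=0; cleared 0 line(s) (total 0); column heights now [2 2 0 0 0], max=2
Drop 2: O rot1 at col 0 lands with bottom-row=2; cleared 0 line(s) (total 0); column heights now [4 4 0 0 0], max=4
Drop 3: L rot0 at col 2 lands with bottom-row=0; cleared 1 line(s) (total 1); column heights now [3 3 0 0 1], max=3
Drop 4: S rot0 at col 0 lands with bottom-row=3; cleared 0 line(s) (total 1); column heights now [4 5 5 0 1], max=5
Drop 5: Z rot3 at col 3 lands with bottom-row=0; cleared 0 line(s) (total 1); column heights now [4 5 5 2 3], max=5
Test piece L rot2 at col 0 (width 3): heights before test = [4 5 5 2 3]; fits = True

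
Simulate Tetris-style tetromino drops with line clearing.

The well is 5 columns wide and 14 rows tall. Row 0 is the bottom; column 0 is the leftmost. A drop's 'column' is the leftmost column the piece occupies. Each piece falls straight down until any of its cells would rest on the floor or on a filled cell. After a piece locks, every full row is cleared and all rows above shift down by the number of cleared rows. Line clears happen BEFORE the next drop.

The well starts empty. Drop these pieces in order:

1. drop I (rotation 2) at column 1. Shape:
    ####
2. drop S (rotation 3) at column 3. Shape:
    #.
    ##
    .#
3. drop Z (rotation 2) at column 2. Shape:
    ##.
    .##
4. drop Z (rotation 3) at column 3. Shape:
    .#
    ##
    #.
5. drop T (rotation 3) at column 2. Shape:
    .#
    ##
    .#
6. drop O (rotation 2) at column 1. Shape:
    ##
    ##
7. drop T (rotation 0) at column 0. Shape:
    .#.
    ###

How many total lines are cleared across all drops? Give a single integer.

Drop 1: I rot2 at col 1 lands with bottom-row=0; cleared 0 line(s) (total 0); column heights now [0 1 1 1 1], max=1
Drop 2: S rot3 at col 3 lands with bottom-row=1; cleared 0 line(s) (total 0); column heights now [0 1 1 4 3], max=4
Drop 3: Z rot2 at col 2 lands with bottom-row=4; cleared 0 line(s) (total 0); column heights now [0 1 6 6 5], max=6
Drop 4: Z rot3 at col 3 lands with bottom-row=6; cleared 0 line(s) (total 0); column heights now [0 1 6 8 9], max=9
Drop 5: T rot3 at col 2 lands with bottom-row=8; cleared 0 line(s) (total 0); column heights now [0 1 10 11 9], max=11
Drop 6: O rot2 at col 1 lands with bottom-row=10; cleared 0 line(s) (total 0); column heights now [0 12 12 11 9], max=12
Drop 7: T rot0 at col 0 lands with bottom-row=12; cleared 0 line(s) (total 0); column heights now [13 14 13 11 9], max=14

Answer: 0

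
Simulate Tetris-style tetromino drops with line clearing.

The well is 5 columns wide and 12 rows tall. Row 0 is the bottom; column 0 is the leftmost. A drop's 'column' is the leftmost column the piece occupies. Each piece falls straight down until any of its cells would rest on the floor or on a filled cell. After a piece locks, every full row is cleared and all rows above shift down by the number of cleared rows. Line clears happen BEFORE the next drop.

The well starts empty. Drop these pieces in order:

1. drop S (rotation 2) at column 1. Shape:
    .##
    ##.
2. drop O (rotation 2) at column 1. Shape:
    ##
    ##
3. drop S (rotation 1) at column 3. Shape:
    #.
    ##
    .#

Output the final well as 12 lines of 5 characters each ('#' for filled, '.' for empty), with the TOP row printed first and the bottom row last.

Answer: .....
.....
.....
.....
.....
.....
.....
.....
.###.
.####
..###
.##..

Derivation:
Drop 1: S rot2 at col 1 lands with bottom-row=0; cleared 0 line(s) (total 0); column heights now [0 1 2 2 0], max=2
Drop 2: O rot2 at col 1 lands with bottom-row=2; cleared 0 line(s) (total 0); column heights now [0 4 4 2 0], max=4
Drop 3: S rot1 at col 3 lands with bottom-row=1; cleared 0 line(s) (total 0); column heights now [0 4 4 4 3], max=4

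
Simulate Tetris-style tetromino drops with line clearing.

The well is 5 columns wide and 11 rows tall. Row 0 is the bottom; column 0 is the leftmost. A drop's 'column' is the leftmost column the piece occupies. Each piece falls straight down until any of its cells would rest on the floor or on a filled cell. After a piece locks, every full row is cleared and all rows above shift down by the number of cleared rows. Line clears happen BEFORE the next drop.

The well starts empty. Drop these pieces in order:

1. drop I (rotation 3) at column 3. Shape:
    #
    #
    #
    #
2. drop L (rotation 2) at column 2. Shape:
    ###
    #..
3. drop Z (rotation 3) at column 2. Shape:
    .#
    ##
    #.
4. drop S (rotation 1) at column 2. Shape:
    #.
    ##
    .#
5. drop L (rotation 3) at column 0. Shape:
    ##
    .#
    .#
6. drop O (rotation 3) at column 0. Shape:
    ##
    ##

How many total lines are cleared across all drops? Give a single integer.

Answer: 1

Derivation:
Drop 1: I rot3 at col 3 lands with bottom-row=0; cleared 0 line(s) (total 0); column heights now [0 0 0 4 0], max=4
Drop 2: L rot2 at col 2 lands with bottom-row=3; cleared 0 line(s) (total 0); column heights now [0 0 5 5 5], max=5
Drop 3: Z rot3 at col 2 lands with bottom-row=5; cleared 0 line(s) (total 0); column heights now [0 0 7 8 5], max=8
Drop 4: S rot1 at col 2 lands with bottom-row=8; cleared 0 line(s) (total 0); column heights now [0 0 11 10 5], max=11
Drop 5: L rot3 at col 0 lands with bottom-row=0; cleared 0 line(s) (total 0); column heights now [3 3 11 10 5], max=11
Drop 6: O rot3 at col 0 lands with bottom-row=3; cleared 1 line(s) (total 1); column heights now [4 4 10 9 0], max=10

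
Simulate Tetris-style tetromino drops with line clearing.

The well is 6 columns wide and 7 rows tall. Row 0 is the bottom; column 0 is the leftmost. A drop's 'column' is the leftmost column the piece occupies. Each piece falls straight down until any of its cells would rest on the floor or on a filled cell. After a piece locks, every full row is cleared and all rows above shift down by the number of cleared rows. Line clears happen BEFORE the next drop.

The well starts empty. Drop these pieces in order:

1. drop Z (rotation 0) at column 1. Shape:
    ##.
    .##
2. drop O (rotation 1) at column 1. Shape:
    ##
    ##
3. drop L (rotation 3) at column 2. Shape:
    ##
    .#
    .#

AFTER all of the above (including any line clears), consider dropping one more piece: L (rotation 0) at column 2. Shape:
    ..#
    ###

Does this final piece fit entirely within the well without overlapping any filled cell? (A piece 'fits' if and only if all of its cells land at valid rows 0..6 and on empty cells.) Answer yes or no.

Answer: yes

Derivation:
Drop 1: Z rot0 at col 1 lands with bottom-row=0; cleared 0 line(s) (total 0); column heights now [0 2 2 1 0 0], max=2
Drop 2: O rot1 at col 1 lands with bottom-row=2; cleared 0 line(s) (total 0); column heights now [0 4 4 1 0 0], max=4
Drop 3: L rot3 at col 2 lands with bottom-row=2; cleared 0 line(s) (total 0); column heights now [0 4 5 5 0 0], max=5
Test piece L rot0 at col 2 (width 3): heights before test = [0 4 5 5 0 0]; fits = True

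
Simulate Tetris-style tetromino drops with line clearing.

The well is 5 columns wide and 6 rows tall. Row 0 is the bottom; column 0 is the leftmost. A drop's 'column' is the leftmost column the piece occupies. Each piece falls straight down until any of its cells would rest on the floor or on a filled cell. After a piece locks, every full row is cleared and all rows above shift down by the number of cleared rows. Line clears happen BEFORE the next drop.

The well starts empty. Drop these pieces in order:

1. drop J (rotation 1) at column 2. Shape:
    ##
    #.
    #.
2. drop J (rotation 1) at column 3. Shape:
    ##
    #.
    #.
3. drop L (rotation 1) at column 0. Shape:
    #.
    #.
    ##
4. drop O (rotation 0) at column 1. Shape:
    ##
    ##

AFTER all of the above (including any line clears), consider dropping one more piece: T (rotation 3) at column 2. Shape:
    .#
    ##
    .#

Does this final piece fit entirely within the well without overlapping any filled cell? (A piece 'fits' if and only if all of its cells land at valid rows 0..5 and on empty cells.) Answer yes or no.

Drop 1: J rot1 at col 2 lands with bottom-row=0; cleared 0 line(s) (total 0); column heights now [0 0 3 3 0], max=3
Drop 2: J rot1 at col 3 lands with bottom-row=3; cleared 0 line(s) (total 0); column heights now [0 0 3 6 6], max=6
Drop 3: L rot1 at col 0 lands with bottom-row=0; cleared 0 line(s) (total 0); column heights now [3 1 3 6 6], max=6
Drop 4: O rot0 at col 1 lands with bottom-row=3; cleared 0 line(s) (total 0); column heights now [3 5 5 6 6], max=6
Test piece T rot3 at col 2 (width 2): heights before test = [3 5 5 6 6]; fits = False

Answer: no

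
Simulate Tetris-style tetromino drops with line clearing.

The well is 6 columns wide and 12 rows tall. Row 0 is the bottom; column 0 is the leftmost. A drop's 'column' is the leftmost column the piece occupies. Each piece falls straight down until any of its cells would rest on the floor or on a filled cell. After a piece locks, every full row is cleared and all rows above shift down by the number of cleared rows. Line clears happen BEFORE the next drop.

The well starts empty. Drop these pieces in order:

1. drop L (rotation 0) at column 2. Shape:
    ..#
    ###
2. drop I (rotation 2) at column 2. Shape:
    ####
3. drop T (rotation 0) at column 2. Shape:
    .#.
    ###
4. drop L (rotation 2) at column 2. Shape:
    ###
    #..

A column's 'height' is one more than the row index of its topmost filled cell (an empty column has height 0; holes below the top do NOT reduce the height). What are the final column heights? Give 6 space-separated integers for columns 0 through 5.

Drop 1: L rot0 at col 2 lands with bottom-row=0; cleared 0 line(s) (total 0); column heights now [0 0 1 1 2 0], max=2
Drop 2: I rot2 at col 2 lands with bottom-row=2; cleared 0 line(s) (total 0); column heights now [0 0 3 3 3 3], max=3
Drop 3: T rot0 at col 2 lands with bottom-row=3; cleared 0 line(s) (total 0); column heights now [0 0 4 5 4 3], max=5
Drop 4: L rot2 at col 2 lands with bottom-row=4; cleared 0 line(s) (total 0); column heights now [0 0 6 6 6 3], max=6

Answer: 0 0 6 6 6 3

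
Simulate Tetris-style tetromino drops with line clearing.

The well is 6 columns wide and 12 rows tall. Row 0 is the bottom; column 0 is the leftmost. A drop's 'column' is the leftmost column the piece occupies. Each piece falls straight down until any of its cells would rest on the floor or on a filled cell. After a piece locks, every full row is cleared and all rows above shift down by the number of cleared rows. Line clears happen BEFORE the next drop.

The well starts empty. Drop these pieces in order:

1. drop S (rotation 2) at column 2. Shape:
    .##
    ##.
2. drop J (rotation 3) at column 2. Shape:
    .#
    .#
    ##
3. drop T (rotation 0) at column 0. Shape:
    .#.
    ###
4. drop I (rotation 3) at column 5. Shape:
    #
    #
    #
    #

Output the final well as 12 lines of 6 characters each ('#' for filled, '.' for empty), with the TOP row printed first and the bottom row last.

Drop 1: S rot2 at col 2 lands with bottom-row=0; cleared 0 line(s) (total 0); column heights now [0 0 1 2 2 0], max=2
Drop 2: J rot3 at col 2 lands with bottom-row=2; cleared 0 line(s) (total 0); column heights now [0 0 3 5 2 0], max=5
Drop 3: T rot0 at col 0 lands with bottom-row=3; cleared 0 line(s) (total 0); column heights now [4 5 4 5 2 0], max=5
Drop 4: I rot3 at col 5 lands with bottom-row=0; cleared 0 line(s) (total 0); column heights now [4 5 4 5 2 4], max=5

Answer: ......
......
......
......
......
......
......
.#.#..
####.#
..##.#
...###
..##.#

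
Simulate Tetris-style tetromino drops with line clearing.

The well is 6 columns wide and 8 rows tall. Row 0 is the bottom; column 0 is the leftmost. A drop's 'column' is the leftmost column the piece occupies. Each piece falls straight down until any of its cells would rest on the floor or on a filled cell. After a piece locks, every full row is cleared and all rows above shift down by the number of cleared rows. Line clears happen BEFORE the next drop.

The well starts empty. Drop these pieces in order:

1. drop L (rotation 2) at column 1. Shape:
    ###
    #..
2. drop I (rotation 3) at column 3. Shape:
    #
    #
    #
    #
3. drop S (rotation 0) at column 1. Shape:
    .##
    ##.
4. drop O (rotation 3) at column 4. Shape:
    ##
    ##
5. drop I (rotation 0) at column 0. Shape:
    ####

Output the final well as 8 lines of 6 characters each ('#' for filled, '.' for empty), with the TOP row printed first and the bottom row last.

Drop 1: L rot2 at col 1 lands with bottom-row=0; cleared 0 line(s) (total 0); column heights now [0 2 2 2 0 0], max=2
Drop 2: I rot3 at col 3 lands with bottom-row=2; cleared 0 line(s) (total 0); column heights now [0 2 2 6 0 0], max=6
Drop 3: S rot0 at col 1 lands with bottom-row=5; cleared 0 line(s) (total 0); column heights now [0 6 7 7 0 0], max=7
Drop 4: O rot3 at col 4 lands with bottom-row=0; cleared 0 line(s) (total 0); column heights now [0 6 7 7 2 2], max=7
Drop 5: I rot0 at col 0 lands with bottom-row=7; cleared 0 line(s) (total 0); column heights now [8 8 8 8 2 2], max=8

Answer: ####..
..##..
.###..
...#..
...#..
...#..
.#####
.#..##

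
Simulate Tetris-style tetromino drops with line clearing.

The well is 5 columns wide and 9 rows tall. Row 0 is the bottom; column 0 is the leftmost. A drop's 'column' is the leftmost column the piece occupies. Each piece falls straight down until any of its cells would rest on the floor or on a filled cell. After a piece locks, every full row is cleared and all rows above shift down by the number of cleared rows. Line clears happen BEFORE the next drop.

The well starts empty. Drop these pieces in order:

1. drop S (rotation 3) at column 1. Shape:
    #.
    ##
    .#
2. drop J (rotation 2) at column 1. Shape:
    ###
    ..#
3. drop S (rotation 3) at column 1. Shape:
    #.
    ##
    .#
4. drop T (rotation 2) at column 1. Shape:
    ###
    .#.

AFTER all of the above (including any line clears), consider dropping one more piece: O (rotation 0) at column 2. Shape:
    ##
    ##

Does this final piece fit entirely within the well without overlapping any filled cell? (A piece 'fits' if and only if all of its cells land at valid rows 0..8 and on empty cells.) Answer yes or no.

Drop 1: S rot3 at col 1 lands with bottom-row=0; cleared 0 line(s) (total 0); column heights now [0 3 2 0 0], max=3
Drop 2: J rot2 at col 1 lands with bottom-row=2; cleared 0 line(s) (total 0); column heights now [0 4 4 4 0], max=4
Drop 3: S rot3 at col 1 lands with bottom-row=4; cleared 0 line(s) (total 0); column heights now [0 7 6 4 0], max=7
Drop 4: T rot2 at col 1 lands with bottom-row=6; cleared 0 line(s) (total 0); column heights now [0 8 8 8 0], max=8
Test piece O rot0 at col 2 (width 2): heights before test = [0 8 8 8 0]; fits = False

Answer: no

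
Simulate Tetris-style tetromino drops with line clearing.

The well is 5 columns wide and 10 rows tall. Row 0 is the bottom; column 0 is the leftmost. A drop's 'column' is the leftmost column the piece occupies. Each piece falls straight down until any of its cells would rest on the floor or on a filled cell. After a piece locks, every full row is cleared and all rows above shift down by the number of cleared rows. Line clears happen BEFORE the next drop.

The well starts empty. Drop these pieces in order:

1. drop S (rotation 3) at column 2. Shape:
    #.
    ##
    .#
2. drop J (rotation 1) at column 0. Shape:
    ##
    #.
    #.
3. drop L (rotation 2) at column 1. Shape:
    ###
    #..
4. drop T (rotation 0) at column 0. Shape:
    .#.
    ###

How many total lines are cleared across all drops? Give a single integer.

Answer: 0

Derivation:
Drop 1: S rot3 at col 2 lands with bottom-row=0; cleared 0 line(s) (total 0); column heights now [0 0 3 2 0], max=3
Drop 2: J rot1 at col 0 lands with bottom-row=0; cleared 0 line(s) (total 0); column heights now [3 3 3 2 0], max=3
Drop 3: L rot2 at col 1 lands with bottom-row=3; cleared 0 line(s) (total 0); column heights now [3 5 5 5 0], max=5
Drop 4: T rot0 at col 0 lands with bottom-row=5; cleared 0 line(s) (total 0); column heights now [6 7 6 5 0], max=7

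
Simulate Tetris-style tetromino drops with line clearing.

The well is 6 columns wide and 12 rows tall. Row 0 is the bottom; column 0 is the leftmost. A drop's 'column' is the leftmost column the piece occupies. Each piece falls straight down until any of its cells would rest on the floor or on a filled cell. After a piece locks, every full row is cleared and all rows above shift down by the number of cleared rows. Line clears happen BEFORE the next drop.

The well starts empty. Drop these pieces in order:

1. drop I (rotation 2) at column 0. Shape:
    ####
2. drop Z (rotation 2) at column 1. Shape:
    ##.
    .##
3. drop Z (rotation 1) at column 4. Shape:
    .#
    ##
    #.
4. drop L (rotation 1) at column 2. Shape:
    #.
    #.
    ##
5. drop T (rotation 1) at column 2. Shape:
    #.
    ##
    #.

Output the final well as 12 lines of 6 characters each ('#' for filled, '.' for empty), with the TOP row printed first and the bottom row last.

Drop 1: I rot2 at col 0 lands with bottom-row=0; cleared 0 line(s) (total 0); column heights now [1 1 1 1 0 0], max=1
Drop 2: Z rot2 at col 1 lands with bottom-row=1; cleared 0 line(s) (total 0); column heights now [1 3 3 2 0 0], max=3
Drop 3: Z rot1 at col 4 lands with bottom-row=0; cleared 0 line(s) (total 0); column heights now [1 3 3 2 2 3], max=3
Drop 4: L rot1 at col 2 lands with bottom-row=3; cleared 0 line(s) (total 0); column heights now [1 3 6 4 2 3], max=6
Drop 5: T rot1 at col 2 lands with bottom-row=6; cleared 0 line(s) (total 0); column heights now [1 3 9 8 2 3], max=9

Answer: ......
......
......
..#...
..##..
..#...
..#...
..#...
..##..
.##..#
..####
#####.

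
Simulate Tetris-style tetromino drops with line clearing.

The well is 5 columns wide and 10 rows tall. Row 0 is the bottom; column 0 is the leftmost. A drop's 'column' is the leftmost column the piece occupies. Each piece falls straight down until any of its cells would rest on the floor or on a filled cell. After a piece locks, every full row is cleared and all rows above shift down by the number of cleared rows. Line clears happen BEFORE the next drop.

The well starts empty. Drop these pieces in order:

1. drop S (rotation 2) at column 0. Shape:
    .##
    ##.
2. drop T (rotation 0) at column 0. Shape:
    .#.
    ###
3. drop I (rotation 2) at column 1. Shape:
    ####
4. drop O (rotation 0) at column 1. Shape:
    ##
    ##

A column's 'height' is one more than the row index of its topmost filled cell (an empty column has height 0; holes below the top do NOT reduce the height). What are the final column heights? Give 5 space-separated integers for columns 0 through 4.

Answer: 3 7 7 5 5

Derivation:
Drop 1: S rot2 at col 0 lands with bottom-row=0; cleared 0 line(s) (total 0); column heights now [1 2 2 0 0], max=2
Drop 2: T rot0 at col 0 lands with bottom-row=2; cleared 0 line(s) (total 0); column heights now [3 4 3 0 0], max=4
Drop 3: I rot2 at col 1 lands with bottom-row=4; cleared 0 line(s) (total 0); column heights now [3 5 5 5 5], max=5
Drop 4: O rot0 at col 1 lands with bottom-row=5; cleared 0 line(s) (total 0); column heights now [3 7 7 5 5], max=7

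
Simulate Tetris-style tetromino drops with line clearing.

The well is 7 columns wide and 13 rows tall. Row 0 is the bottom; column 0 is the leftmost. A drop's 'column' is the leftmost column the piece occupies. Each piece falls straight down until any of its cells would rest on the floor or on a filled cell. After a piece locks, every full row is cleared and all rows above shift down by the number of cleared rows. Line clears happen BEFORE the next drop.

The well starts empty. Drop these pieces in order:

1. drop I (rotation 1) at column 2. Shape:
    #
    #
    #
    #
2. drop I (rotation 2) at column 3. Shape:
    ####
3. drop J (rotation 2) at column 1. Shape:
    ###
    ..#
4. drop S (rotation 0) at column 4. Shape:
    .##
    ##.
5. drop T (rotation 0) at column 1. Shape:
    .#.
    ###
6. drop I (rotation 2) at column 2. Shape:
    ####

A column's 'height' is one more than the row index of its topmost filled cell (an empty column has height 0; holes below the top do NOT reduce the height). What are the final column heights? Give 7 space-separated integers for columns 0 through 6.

Answer: 0 6 8 8 8 8 3

Derivation:
Drop 1: I rot1 at col 2 lands with bottom-row=0; cleared 0 line(s) (total 0); column heights now [0 0 4 0 0 0 0], max=4
Drop 2: I rot2 at col 3 lands with bottom-row=0; cleared 0 line(s) (total 0); column heights now [0 0 4 1 1 1 1], max=4
Drop 3: J rot2 at col 1 lands with bottom-row=3; cleared 0 line(s) (total 0); column heights now [0 5 5 5 1 1 1], max=5
Drop 4: S rot0 at col 4 lands with bottom-row=1; cleared 0 line(s) (total 0); column heights now [0 5 5 5 2 3 3], max=5
Drop 5: T rot0 at col 1 lands with bottom-row=5; cleared 0 line(s) (total 0); column heights now [0 6 7 6 2 3 3], max=7
Drop 6: I rot2 at col 2 lands with bottom-row=7; cleared 0 line(s) (total 0); column heights now [0 6 8 8 8 8 3], max=8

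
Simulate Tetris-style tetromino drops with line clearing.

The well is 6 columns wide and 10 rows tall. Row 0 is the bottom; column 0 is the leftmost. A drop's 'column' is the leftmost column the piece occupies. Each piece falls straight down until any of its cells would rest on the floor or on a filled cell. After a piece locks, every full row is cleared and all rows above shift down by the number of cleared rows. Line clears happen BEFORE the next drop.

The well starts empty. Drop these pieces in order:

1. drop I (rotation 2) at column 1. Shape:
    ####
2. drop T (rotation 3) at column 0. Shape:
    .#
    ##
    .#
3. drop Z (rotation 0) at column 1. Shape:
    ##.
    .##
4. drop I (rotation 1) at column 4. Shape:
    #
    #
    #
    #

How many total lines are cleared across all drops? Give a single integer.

Answer: 0

Derivation:
Drop 1: I rot2 at col 1 lands with bottom-row=0; cleared 0 line(s) (total 0); column heights now [0 1 1 1 1 0], max=1
Drop 2: T rot3 at col 0 lands with bottom-row=1; cleared 0 line(s) (total 0); column heights now [3 4 1 1 1 0], max=4
Drop 3: Z rot0 at col 1 lands with bottom-row=3; cleared 0 line(s) (total 0); column heights now [3 5 5 4 1 0], max=5
Drop 4: I rot1 at col 4 lands with bottom-row=1; cleared 0 line(s) (total 0); column heights now [3 5 5 4 5 0], max=5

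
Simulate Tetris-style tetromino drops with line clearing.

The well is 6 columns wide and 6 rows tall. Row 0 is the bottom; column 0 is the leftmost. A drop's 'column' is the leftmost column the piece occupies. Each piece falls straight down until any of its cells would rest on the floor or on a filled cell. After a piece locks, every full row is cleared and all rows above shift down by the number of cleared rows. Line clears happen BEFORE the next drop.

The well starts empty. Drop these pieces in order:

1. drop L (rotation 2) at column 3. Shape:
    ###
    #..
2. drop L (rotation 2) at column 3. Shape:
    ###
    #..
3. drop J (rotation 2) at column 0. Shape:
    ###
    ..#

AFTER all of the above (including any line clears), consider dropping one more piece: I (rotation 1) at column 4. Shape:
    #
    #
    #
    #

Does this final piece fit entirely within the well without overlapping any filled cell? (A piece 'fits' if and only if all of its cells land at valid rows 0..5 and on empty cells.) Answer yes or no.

Drop 1: L rot2 at col 3 lands with bottom-row=0; cleared 0 line(s) (total 0); column heights now [0 0 0 2 2 2], max=2
Drop 2: L rot2 at col 3 lands with bottom-row=2; cleared 0 line(s) (total 0); column heights now [0 0 0 4 4 4], max=4
Drop 3: J rot2 at col 0 lands with bottom-row=0; cleared 1 line(s) (total 1); column heights now [0 0 1 3 3 3], max=3
Test piece I rot1 at col 4 (width 1): heights before test = [0 0 1 3 3 3]; fits = False

Answer: no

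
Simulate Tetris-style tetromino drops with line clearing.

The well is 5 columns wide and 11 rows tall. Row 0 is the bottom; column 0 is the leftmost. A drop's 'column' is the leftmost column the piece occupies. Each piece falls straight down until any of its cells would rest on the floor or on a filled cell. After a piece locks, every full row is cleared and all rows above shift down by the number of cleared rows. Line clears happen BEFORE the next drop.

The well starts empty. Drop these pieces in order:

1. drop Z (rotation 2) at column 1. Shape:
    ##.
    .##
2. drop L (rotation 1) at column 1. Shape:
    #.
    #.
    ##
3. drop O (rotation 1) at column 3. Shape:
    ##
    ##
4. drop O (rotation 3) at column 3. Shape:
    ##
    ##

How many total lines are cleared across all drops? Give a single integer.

Answer: 0

Derivation:
Drop 1: Z rot2 at col 1 lands with bottom-row=0; cleared 0 line(s) (total 0); column heights now [0 2 2 1 0], max=2
Drop 2: L rot1 at col 1 lands with bottom-row=2; cleared 0 line(s) (total 0); column heights now [0 5 3 1 0], max=5
Drop 3: O rot1 at col 3 lands with bottom-row=1; cleared 0 line(s) (total 0); column heights now [0 5 3 3 3], max=5
Drop 4: O rot3 at col 3 lands with bottom-row=3; cleared 0 line(s) (total 0); column heights now [0 5 3 5 5], max=5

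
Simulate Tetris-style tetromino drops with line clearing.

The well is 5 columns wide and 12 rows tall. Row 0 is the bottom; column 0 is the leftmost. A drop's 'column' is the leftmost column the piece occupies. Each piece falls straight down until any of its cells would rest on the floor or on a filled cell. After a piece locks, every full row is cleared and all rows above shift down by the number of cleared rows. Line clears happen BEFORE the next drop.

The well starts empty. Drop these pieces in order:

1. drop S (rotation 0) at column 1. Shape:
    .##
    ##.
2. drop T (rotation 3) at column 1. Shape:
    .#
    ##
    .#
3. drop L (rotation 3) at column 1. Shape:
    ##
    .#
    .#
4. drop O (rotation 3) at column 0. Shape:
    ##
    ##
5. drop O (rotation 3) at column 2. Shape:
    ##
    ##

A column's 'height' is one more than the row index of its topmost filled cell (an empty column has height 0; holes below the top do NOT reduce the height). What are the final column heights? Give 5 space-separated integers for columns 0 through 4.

Answer: 10 10 10 10 0

Derivation:
Drop 1: S rot0 at col 1 lands with bottom-row=0; cleared 0 line(s) (total 0); column heights now [0 1 2 2 0], max=2
Drop 2: T rot3 at col 1 lands with bottom-row=2; cleared 0 line(s) (total 0); column heights now [0 4 5 2 0], max=5
Drop 3: L rot3 at col 1 lands with bottom-row=5; cleared 0 line(s) (total 0); column heights now [0 8 8 2 0], max=8
Drop 4: O rot3 at col 0 lands with bottom-row=8; cleared 0 line(s) (total 0); column heights now [10 10 8 2 0], max=10
Drop 5: O rot3 at col 2 lands with bottom-row=8; cleared 0 line(s) (total 0); column heights now [10 10 10 10 0], max=10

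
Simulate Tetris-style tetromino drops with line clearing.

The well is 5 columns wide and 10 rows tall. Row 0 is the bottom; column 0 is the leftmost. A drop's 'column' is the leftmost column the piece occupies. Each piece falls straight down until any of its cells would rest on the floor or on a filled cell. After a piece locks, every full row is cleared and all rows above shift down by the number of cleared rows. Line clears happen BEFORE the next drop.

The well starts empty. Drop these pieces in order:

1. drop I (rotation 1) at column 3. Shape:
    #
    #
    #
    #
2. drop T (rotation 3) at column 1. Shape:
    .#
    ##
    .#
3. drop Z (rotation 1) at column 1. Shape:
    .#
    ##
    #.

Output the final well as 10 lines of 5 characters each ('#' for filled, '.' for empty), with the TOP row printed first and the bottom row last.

Answer: .....
.....
.....
.....
.....
..#..
.###.
.###.
.###.
..##.

Derivation:
Drop 1: I rot1 at col 3 lands with bottom-row=0; cleared 0 line(s) (total 0); column heights now [0 0 0 4 0], max=4
Drop 2: T rot3 at col 1 lands with bottom-row=0; cleared 0 line(s) (total 0); column heights now [0 2 3 4 0], max=4
Drop 3: Z rot1 at col 1 lands with bottom-row=2; cleared 0 line(s) (total 0); column heights now [0 4 5 4 0], max=5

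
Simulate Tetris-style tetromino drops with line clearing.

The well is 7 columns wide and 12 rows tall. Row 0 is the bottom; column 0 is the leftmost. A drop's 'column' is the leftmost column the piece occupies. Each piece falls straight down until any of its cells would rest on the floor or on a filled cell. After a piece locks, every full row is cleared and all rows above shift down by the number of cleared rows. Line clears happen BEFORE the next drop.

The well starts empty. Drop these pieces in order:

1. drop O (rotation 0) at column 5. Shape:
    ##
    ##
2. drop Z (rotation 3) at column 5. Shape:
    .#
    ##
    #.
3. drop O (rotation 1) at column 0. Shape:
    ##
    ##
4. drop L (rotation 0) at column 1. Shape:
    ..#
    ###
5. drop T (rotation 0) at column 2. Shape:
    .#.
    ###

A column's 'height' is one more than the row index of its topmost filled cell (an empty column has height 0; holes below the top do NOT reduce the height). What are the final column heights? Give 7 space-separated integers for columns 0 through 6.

Drop 1: O rot0 at col 5 lands with bottom-row=0; cleared 0 line(s) (total 0); column heights now [0 0 0 0 0 2 2], max=2
Drop 2: Z rot3 at col 5 lands with bottom-row=2; cleared 0 line(s) (total 0); column heights now [0 0 0 0 0 4 5], max=5
Drop 3: O rot1 at col 0 lands with bottom-row=0; cleared 0 line(s) (total 0); column heights now [2 2 0 0 0 4 5], max=5
Drop 4: L rot0 at col 1 lands with bottom-row=2; cleared 0 line(s) (total 0); column heights now [2 3 3 4 0 4 5], max=5
Drop 5: T rot0 at col 2 lands with bottom-row=4; cleared 0 line(s) (total 0); column heights now [2 3 5 6 5 4 5], max=6

Answer: 2 3 5 6 5 4 5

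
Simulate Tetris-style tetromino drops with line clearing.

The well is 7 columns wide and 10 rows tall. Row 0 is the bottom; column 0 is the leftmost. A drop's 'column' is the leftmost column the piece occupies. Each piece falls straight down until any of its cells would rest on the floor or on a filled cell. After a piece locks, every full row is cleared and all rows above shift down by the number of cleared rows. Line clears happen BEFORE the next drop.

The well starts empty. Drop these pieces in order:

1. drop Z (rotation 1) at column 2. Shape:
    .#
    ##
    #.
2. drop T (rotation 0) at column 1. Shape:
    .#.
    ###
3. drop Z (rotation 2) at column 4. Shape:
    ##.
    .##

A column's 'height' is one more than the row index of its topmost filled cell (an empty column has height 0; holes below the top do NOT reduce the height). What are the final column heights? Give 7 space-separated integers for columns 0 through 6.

Answer: 0 4 5 4 2 2 1

Derivation:
Drop 1: Z rot1 at col 2 lands with bottom-row=0; cleared 0 line(s) (total 0); column heights now [0 0 2 3 0 0 0], max=3
Drop 2: T rot0 at col 1 lands with bottom-row=3; cleared 0 line(s) (total 0); column heights now [0 4 5 4 0 0 0], max=5
Drop 3: Z rot2 at col 4 lands with bottom-row=0; cleared 0 line(s) (total 0); column heights now [0 4 5 4 2 2 1], max=5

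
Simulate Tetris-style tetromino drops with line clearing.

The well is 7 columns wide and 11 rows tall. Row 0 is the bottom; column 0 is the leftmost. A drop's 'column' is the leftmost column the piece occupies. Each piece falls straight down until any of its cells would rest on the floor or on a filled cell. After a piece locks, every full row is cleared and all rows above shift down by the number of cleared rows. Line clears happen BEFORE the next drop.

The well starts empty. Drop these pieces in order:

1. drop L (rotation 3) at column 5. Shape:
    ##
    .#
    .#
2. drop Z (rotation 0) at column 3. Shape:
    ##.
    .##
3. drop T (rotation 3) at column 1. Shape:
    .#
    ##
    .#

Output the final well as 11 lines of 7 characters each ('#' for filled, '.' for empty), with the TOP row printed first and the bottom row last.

Drop 1: L rot3 at col 5 lands with bottom-row=0; cleared 0 line(s) (total 0); column heights now [0 0 0 0 0 3 3], max=3
Drop 2: Z rot0 at col 3 lands with bottom-row=3; cleared 0 line(s) (total 0); column heights now [0 0 0 5 5 4 3], max=5
Drop 3: T rot3 at col 1 lands with bottom-row=0; cleared 0 line(s) (total 0); column heights now [0 2 3 5 5 4 3], max=5

Answer: .......
.......
.......
.......
.......
.......
...##..
....##.
..#..##
.##...#
..#...#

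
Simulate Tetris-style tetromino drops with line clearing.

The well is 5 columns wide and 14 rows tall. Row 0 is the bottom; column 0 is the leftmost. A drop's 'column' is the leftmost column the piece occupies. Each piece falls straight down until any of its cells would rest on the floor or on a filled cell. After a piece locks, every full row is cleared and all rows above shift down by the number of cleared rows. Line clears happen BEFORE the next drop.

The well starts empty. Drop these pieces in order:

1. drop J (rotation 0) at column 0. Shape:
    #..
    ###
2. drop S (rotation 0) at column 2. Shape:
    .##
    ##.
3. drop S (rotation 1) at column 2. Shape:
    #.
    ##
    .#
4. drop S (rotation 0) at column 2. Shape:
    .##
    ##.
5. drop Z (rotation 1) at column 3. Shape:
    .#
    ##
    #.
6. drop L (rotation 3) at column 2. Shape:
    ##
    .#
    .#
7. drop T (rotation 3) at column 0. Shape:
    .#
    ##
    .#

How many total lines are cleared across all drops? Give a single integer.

Answer: 0

Derivation:
Drop 1: J rot0 at col 0 lands with bottom-row=0; cleared 0 line(s) (total 0); column heights now [2 1 1 0 0], max=2
Drop 2: S rot0 at col 2 lands with bottom-row=1; cleared 0 line(s) (total 0); column heights now [2 1 2 3 3], max=3
Drop 3: S rot1 at col 2 lands with bottom-row=3; cleared 0 line(s) (total 0); column heights now [2 1 6 5 3], max=6
Drop 4: S rot0 at col 2 lands with bottom-row=6; cleared 0 line(s) (total 0); column heights now [2 1 7 8 8], max=8
Drop 5: Z rot1 at col 3 lands with bottom-row=8; cleared 0 line(s) (total 0); column heights now [2 1 7 10 11], max=11
Drop 6: L rot3 at col 2 lands with bottom-row=10; cleared 0 line(s) (total 0); column heights now [2 1 13 13 11], max=13
Drop 7: T rot3 at col 0 lands with bottom-row=1; cleared 0 line(s) (total 0); column heights now [3 4 13 13 11], max=13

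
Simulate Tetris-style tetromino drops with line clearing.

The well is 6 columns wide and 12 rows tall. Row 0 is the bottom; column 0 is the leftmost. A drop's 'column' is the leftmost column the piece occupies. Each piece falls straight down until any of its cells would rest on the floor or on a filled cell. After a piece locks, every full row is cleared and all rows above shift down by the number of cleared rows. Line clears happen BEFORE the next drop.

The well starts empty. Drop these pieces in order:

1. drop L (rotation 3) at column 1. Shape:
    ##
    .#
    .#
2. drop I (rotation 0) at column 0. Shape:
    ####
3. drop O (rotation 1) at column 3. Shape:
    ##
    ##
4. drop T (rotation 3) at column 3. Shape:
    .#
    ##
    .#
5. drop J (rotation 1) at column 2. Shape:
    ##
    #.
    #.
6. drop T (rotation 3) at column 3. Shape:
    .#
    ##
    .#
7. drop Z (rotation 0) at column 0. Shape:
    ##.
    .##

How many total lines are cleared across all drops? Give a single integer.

Answer: 0

Derivation:
Drop 1: L rot3 at col 1 lands with bottom-row=0; cleared 0 line(s) (total 0); column heights now [0 3 3 0 0 0], max=3
Drop 2: I rot0 at col 0 lands with bottom-row=3; cleared 0 line(s) (total 0); column heights now [4 4 4 4 0 0], max=4
Drop 3: O rot1 at col 3 lands with bottom-row=4; cleared 0 line(s) (total 0); column heights now [4 4 4 6 6 0], max=6
Drop 4: T rot3 at col 3 lands with bottom-row=6; cleared 0 line(s) (total 0); column heights now [4 4 4 8 9 0], max=9
Drop 5: J rot1 at col 2 lands with bottom-row=6; cleared 0 line(s) (total 0); column heights now [4 4 9 9 9 0], max=9
Drop 6: T rot3 at col 3 lands with bottom-row=9; cleared 0 line(s) (total 0); column heights now [4 4 9 11 12 0], max=12
Drop 7: Z rot0 at col 0 lands with bottom-row=9; cleared 0 line(s) (total 0); column heights now [11 11 10 11 12 0], max=12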